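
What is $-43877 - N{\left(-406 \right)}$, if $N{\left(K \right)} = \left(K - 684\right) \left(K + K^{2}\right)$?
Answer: $179184823$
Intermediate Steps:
$N{\left(K \right)} = \left(-684 + K\right) \left(K + K^{2}\right)$
$-43877 - N{\left(-406 \right)} = -43877 - - 406 \left(-684 + \left(-406\right)^{2} - -277298\right) = -43877 - - 406 \left(-684 + 164836 + 277298\right) = -43877 - \left(-406\right) 441450 = -43877 - -179228700 = -43877 + 179228700 = 179184823$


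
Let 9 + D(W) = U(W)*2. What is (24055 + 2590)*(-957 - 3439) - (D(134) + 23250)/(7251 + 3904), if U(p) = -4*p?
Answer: -1306601012269/11155 ≈ -1.1713e+8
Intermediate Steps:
D(W) = -9 - 8*W (D(W) = -9 - 4*W*2 = -9 - 8*W)
(24055 + 2590)*(-957 - 3439) - (D(134) + 23250)/(7251 + 3904) = (24055 + 2590)*(-957 - 3439) - ((-9 - 8*134) + 23250)/(7251 + 3904) = 26645*(-4396) - ((-9 - 1072) + 23250)/11155 = -117131420 - (-1081 + 23250)/11155 = -117131420 - 22169/11155 = -1306601012269/11155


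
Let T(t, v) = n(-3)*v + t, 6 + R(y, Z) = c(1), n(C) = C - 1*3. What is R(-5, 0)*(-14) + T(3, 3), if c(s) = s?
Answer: 55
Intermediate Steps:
n(C) = -3 + C (n(C) = C - 3 = -3 + C)
R(y, Z) = -5 (R(y, Z) = -6 + 1 = -5)
T(t, v) = t - 6*v (T(t, v) = (-3 - 3)*v + t = -6*v + t = t - 6*v)
R(-5, 0)*(-14) + T(3, 3) = -5*(-14) + (3 - 6*3) = 70 + (3 - 18) = 70 - 15 = 55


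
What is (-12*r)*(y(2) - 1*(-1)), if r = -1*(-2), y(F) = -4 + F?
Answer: 24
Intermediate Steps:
r = 2
(-12*r)*(y(2) - 1*(-1)) = (-12*2)*((-4 + 2) - 1*(-1)) = -24*(-2 + 1) = -24*(-1) = 24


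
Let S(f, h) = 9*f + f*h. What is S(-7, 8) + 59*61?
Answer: 3480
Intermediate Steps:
S(-7, 8) + 59*61 = -7*(9 + 8) + 59*61 = -7*17 + 3599 = -119 + 3599 = 3480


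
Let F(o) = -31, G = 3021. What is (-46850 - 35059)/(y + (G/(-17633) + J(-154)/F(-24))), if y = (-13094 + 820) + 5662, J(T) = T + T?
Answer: 44773343307/3608933963 ≈ 12.406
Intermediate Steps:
J(T) = 2*T
y = -6612 (y = -12274 + 5662 = -6612)
(-46850 - 35059)/(y + (G/(-17633) + J(-154)/F(-24))) = (-46850 - 35059)/(-6612 + (3021/(-17633) + (2*(-154))/(-31))) = -81909/(-6612 + (3021*(-1/17633) - 308*(-1/31))) = -81909/(-6612 + (-3021/17633 + 308/31)) = -81909/(-6612 + 5337313/546623) = -81909/(-3608933963/546623) = -81909*(-546623/3608933963) = 44773343307/3608933963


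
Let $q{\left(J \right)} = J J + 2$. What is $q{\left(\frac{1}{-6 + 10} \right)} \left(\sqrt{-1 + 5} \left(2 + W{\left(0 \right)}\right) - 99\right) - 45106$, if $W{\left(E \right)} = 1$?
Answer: $- \frac{724765}{16} \approx -45298.0$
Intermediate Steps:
$q{\left(J \right)} = 2 + J^{2}$ ($q{\left(J \right)} = J^{2} + 2 = 2 + J^{2}$)
$q{\left(\frac{1}{-6 + 10} \right)} \left(\sqrt{-1 + 5} \left(2 + W{\left(0 \right)}\right) - 99\right) - 45106 = \left(2 + \left(\frac{1}{-6 + 10}\right)^{2}\right) \left(\sqrt{-1 + 5} \left(2 + 1\right) - 99\right) - 45106 = \left(2 + \left(\frac{1}{4}\right)^{2}\right) \left(\sqrt{4} \cdot 3 - 99\right) - 45106 = \left(2 + \left(\frac{1}{4}\right)^{2}\right) \left(2 \cdot 3 - 99\right) - 45106 = \left(2 + \frac{1}{16}\right) \left(6 - 99\right) - 45106 = \frac{33}{16} \left(-93\right) - 45106 = - \frac{3069}{16} - 45106 = - \frac{724765}{16}$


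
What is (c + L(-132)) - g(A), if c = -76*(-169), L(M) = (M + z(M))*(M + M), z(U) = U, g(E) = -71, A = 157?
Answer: 82611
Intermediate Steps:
L(M) = 4*M**2 (L(M) = (M + M)*(M + M) = (2*M)*(2*M) = 4*M**2)
c = 12844
(c + L(-132)) - g(A) = (12844 + 4*(-132)**2) - 1*(-71) = (12844 + 4*17424) + 71 = (12844 + 69696) + 71 = 82540 + 71 = 82611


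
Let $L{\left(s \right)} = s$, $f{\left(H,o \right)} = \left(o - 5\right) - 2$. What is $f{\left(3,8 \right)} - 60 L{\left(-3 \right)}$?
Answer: $181$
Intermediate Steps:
$f{\left(H,o \right)} = -7 + o$ ($f{\left(H,o \right)} = \left(-5 + o\right) - 2 = -7 + o$)
$f{\left(3,8 \right)} - 60 L{\left(-3 \right)} = \left(-7 + 8\right) - -180 = 1 + 180 = 181$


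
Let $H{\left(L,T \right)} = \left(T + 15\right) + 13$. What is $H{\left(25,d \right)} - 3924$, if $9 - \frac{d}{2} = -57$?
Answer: $-3764$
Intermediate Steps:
$d = 132$ ($d = 18 - -114 = 18 + 114 = 132$)
$H{\left(L,T \right)} = 28 + T$ ($H{\left(L,T \right)} = \left(15 + T\right) + 13 = 28 + T$)
$H{\left(25,d \right)} - 3924 = \left(28 + 132\right) - 3924 = 160 - 3924 = -3764$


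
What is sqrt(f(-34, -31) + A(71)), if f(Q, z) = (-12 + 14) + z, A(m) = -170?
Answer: I*sqrt(199) ≈ 14.107*I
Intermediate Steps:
f(Q, z) = 2 + z
sqrt(f(-34, -31) + A(71)) = sqrt((2 - 31) - 170) = sqrt(-29 - 170) = sqrt(-199) = I*sqrt(199)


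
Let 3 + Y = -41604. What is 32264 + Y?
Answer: -9343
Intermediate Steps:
Y = -41607 (Y = -3 - 41604 = -41607)
32264 + Y = 32264 - 41607 = -9343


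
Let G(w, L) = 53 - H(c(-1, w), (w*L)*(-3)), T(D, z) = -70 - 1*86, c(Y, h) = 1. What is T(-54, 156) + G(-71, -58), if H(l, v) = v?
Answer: 12251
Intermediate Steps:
T(D, z) = -156 (T(D, z) = -70 - 86 = -156)
G(w, L) = 53 + 3*L*w (G(w, L) = 53 - w*L*(-3) = 53 - L*w*(-3) = 53 - (-3)*L*w = 53 + 3*L*w)
T(-54, 156) + G(-71, -58) = -156 + (53 + 3*(-58)*(-71)) = -156 + (53 + 12354) = -156 + 12407 = 12251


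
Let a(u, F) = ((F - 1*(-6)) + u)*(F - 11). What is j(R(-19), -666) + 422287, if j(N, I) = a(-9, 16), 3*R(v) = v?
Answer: 422352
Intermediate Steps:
R(v) = v/3
a(u, F) = (-11 + F)*(6 + F + u) (a(u, F) = ((F + 6) + u)*(-11 + F) = ((6 + F) + u)*(-11 + F) = (6 + F + u)*(-11 + F) = (-11 + F)*(6 + F + u))
j(N, I) = 65 (j(N, I) = -66 + 16² - 11*(-9) - 5*16 + 16*(-9) = -66 + 256 + 99 - 80 - 144 = 65)
j(R(-19), -666) + 422287 = 65 + 422287 = 422352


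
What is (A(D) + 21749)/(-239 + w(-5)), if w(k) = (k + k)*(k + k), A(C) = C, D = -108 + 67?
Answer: -21708/139 ≈ -156.17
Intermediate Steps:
D = -41
w(k) = 4*k² (w(k) = (2*k)*(2*k) = 4*k²)
(A(D) + 21749)/(-239 + w(-5)) = (-41 + 21749)/(-239 + 4*(-5)²) = 21708/(-239 + 4*25) = 21708/(-239 + 100) = 21708/(-139) = 21708*(-1/139) = -21708/139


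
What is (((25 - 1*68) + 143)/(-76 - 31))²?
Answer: 10000/11449 ≈ 0.87344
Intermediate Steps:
(((25 - 1*68) + 143)/(-76 - 31))² = (((25 - 68) + 143)/(-107))² = ((-43 + 143)*(-1/107))² = (100*(-1/107))² = (-100/107)² = 10000/11449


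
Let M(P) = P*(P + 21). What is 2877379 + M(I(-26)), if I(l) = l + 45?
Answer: 2878139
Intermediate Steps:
I(l) = 45 + l
M(P) = P*(21 + P)
2877379 + M(I(-26)) = 2877379 + (45 - 26)*(21 + (45 - 26)) = 2877379 + 19*(21 + 19) = 2877379 + 19*40 = 2877379 + 760 = 2878139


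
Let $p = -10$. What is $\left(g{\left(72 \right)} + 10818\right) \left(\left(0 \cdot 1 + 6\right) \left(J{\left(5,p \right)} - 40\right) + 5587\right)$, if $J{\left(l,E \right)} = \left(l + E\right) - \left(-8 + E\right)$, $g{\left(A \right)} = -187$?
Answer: $57673175$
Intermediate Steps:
$J{\left(l,E \right)} = 8 + l$ ($J{\left(l,E \right)} = \left(E + l\right) - \left(-8 + E\right) = 8 + l$)
$\left(g{\left(72 \right)} + 10818\right) \left(\left(0 \cdot 1 + 6\right) \left(J{\left(5,p \right)} - 40\right) + 5587\right) = \left(-187 + 10818\right) \left(\left(0 \cdot 1 + 6\right) \left(\left(8 + 5\right) - 40\right) + 5587\right) = 10631 \left(\left(0 + 6\right) \left(13 - 40\right) + 5587\right) = 10631 \left(6 \left(-27\right) + 5587\right) = 10631 \left(-162 + 5587\right) = 10631 \cdot 5425 = 57673175$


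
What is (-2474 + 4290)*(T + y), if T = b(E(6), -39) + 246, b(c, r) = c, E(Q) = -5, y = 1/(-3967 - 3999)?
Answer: 1743182940/3983 ≈ 4.3766e+5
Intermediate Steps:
y = -1/7966 (y = 1/(-7966) = -1/7966 ≈ -0.00012553)
T = 241 (T = -5 + 246 = 241)
(-2474 + 4290)*(T + y) = (-2474 + 4290)*(241 - 1/7966) = 1816*(1919805/7966) = 1743182940/3983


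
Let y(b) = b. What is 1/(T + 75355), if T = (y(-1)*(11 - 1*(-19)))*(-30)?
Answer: 1/76255 ≈ 1.3114e-5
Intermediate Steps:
T = 900 (T = -(11 - 1*(-19))*(-30) = -(11 + 19)*(-30) = -1*30*(-30) = -30*(-30) = 900)
1/(T + 75355) = 1/(900 + 75355) = 1/76255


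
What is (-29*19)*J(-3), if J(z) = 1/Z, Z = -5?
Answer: 551/5 ≈ 110.20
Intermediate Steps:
J(z) = -⅕ (J(z) = 1/(-5) = -⅕)
(-29*19)*J(-3) = -29*19*(-⅕) = -551*(-⅕) = 551/5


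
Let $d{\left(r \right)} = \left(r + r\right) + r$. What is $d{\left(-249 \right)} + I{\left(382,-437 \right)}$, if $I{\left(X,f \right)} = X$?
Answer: $-365$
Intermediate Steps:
$d{\left(r \right)} = 3 r$ ($d{\left(r \right)} = 2 r + r = 3 r$)
$d{\left(-249 \right)} + I{\left(382,-437 \right)} = 3 \left(-249\right) + 382 = -747 + 382 = -365$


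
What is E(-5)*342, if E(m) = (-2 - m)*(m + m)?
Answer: -10260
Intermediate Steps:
E(m) = 2*m*(-2 - m) (E(m) = (-2 - m)*(2*m) = 2*m*(-2 - m))
E(-5)*342 = -2*(-5)*(2 - 5)*342 = -2*(-5)*(-3)*342 = -30*342 = -10260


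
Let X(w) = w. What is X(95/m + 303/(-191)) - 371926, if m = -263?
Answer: -18683056592/50233 ≈ -3.7193e+5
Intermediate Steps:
X(95/m + 303/(-191)) - 371926 = (95/(-263) + 303/(-191)) - 371926 = (95*(-1/263) + 303*(-1/191)) - 371926 = (-95/263 - 303/191) - 371926 = -97834/50233 - 371926 = -18683056592/50233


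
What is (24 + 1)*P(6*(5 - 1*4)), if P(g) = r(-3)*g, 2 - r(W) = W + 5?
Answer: 0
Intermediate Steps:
r(W) = -3 - W (r(W) = 2 - (W + 5) = 2 - (5 + W) = 2 + (-5 - W) = -3 - W)
P(g) = 0 (P(g) = (-3 - 1*(-3))*g = (-3 + 3)*g = 0*g = 0)
(24 + 1)*P(6*(5 - 1*4)) = (24 + 1)*0 = 25*0 = 0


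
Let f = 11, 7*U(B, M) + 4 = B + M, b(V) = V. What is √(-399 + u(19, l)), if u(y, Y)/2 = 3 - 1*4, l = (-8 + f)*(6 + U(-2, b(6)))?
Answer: I*√401 ≈ 20.025*I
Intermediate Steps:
U(B, M) = -4/7 + B/7 + M/7 (U(B, M) = -4/7 + (B + M)/7 = -4/7 + (B/7 + M/7) = -4/7 + B/7 + M/7)
l = 18 (l = (-8 + 11)*(6 + (-4/7 + (⅐)*(-2) + (⅐)*6)) = 3*(6 + (-4/7 - 2/7 + 6/7)) = 3*(6 + 0) = 3*6 = 18)
u(y, Y) = -2 (u(y, Y) = 2*(3 - 1*4) = 2*(3 - 4) = 2*(-1) = -2)
√(-399 + u(19, l)) = √(-399 - 2) = √(-401) = I*√401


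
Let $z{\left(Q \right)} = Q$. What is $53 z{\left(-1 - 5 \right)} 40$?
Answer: $-12720$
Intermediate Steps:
$53 z{\left(-1 - 5 \right)} 40 = 53 \left(-1 - 5\right) 40 = 53 \left(-6\right) 40 = \left(-318\right) 40 = -12720$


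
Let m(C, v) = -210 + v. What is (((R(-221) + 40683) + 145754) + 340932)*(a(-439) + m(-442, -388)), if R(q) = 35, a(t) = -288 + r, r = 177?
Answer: -373929436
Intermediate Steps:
a(t) = -111 (a(t) = -288 + 177 = -111)
(((R(-221) + 40683) + 145754) + 340932)*(a(-439) + m(-442, -388)) = (((35 + 40683) + 145754) + 340932)*(-111 + (-210 - 388)) = ((40718 + 145754) + 340932)*(-111 - 598) = (186472 + 340932)*(-709) = 527404*(-709) = -373929436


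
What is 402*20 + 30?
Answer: 8070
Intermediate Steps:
402*20 + 30 = 8040 + 30 = 8070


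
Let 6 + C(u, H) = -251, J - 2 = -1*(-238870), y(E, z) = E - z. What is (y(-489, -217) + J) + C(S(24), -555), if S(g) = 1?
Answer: 238343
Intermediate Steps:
J = 238872 (J = 2 - 1*(-238870) = 2 + 238870 = 238872)
C(u, H) = -257 (C(u, H) = -6 - 251 = -257)
(y(-489, -217) + J) + C(S(24), -555) = ((-489 - 1*(-217)) + 238872) - 257 = ((-489 + 217) + 238872) - 257 = (-272 + 238872) - 257 = 238600 - 257 = 238343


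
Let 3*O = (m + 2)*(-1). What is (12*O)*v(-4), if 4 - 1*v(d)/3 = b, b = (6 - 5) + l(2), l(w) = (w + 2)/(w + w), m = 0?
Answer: -48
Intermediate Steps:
l(w) = (2 + w)/(2*w) (l(w) = (2 + w)/((2*w)) = (2 + w)*(1/(2*w)) = (2 + w)/(2*w))
O = -⅔ (O = ((0 + 2)*(-1))/3 = (2*(-1))/3 = (⅓)*(-2) = -⅔ ≈ -0.66667)
b = 2 (b = (6 - 5) + (½)*(2 + 2)/2 = 1 + (½)*(½)*4 = 1 + 1 = 2)
v(d) = 6 (v(d) = 12 - 3*2 = 12 - 6 = 6)
(12*O)*v(-4) = (12*(-⅔))*6 = -8*6 = -48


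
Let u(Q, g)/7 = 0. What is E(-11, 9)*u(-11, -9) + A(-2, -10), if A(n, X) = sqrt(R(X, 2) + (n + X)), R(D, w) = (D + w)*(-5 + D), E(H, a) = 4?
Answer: 6*sqrt(3) ≈ 10.392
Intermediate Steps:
u(Q, g) = 0 (u(Q, g) = 7*0 = 0)
R(D, w) = (-5 + D)*(D + w)
A(n, X) = sqrt(-10 + n + X**2 - 2*X) (A(n, X) = sqrt((X**2 - 5*X - 5*2 + X*2) + (n + X)) = sqrt((X**2 - 5*X - 10 + 2*X) + (X + n)) = sqrt((-10 + X**2 - 3*X) + (X + n)) = sqrt(-10 + n + X**2 - 2*X))
E(-11, 9)*u(-11, -9) + A(-2, -10) = 4*0 + sqrt(-10 - 2 + (-10)**2 - 2*(-10)) = 0 + sqrt(-10 - 2 + 100 + 20) = 0 + sqrt(108) = 0 + 6*sqrt(3) = 6*sqrt(3)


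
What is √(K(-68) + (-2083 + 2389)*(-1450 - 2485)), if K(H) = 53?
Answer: I*√1204057 ≈ 1097.3*I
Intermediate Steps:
√(K(-68) + (-2083 + 2389)*(-1450 - 2485)) = √(53 + (-2083 + 2389)*(-1450 - 2485)) = √(53 + 306*(-3935)) = √(53 - 1204110) = √(-1204057) = I*√1204057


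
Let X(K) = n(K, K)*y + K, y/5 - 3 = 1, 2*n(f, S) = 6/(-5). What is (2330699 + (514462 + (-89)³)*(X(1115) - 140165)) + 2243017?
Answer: 26496858150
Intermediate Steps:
n(f, S) = -⅗ (n(f, S) = (6/(-5))/2 = (6*(-⅕))/2 = (½)*(-6/5) = -⅗)
y = 20 (y = 15 + 5*1 = 15 + 5 = 20)
X(K) = -12 + K (X(K) = -⅗*20 + K = -12 + K)
(2330699 + (514462 + (-89)³)*(X(1115) - 140165)) + 2243017 = (2330699 + (514462 + (-89)³)*((-12 + 1115) - 140165)) + 2243017 = (2330699 + (514462 - 704969)*(1103 - 140165)) + 2243017 = (2330699 - 190507*(-139062)) + 2243017 = (2330699 + 26492284434) + 2243017 = 26494615133 + 2243017 = 26496858150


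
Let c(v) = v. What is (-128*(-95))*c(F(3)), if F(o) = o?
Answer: 36480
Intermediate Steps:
(-128*(-95))*c(F(3)) = -128*(-95)*3 = 12160*3 = 36480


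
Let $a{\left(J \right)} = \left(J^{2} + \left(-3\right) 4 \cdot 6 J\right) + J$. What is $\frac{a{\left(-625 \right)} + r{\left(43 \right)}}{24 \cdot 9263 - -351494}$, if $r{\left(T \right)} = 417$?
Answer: $\frac{435417}{573806} \approx 0.75882$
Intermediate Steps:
$a{\left(J \right)} = J^{2} - 71 J$ ($a{\left(J \right)} = \left(J^{2} + \left(-12\right) 6 J\right) + J = \left(J^{2} - 72 J\right) + J = J^{2} - 71 J$)
$\frac{a{\left(-625 \right)} + r{\left(43 \right)}}{24 \cdot 9263 - -351494} = \frac{- 625 \left(-71 - 625\right) + 417}{24 \cdot 9263 - -351494} = \frac{\left(-625\right) \left(-696\right) + 417}{222312 + 351494} = \frac{435000 + 417}{573806} = 435417 \cdot \frac{1}{573806} = \frac{435417}{573806}$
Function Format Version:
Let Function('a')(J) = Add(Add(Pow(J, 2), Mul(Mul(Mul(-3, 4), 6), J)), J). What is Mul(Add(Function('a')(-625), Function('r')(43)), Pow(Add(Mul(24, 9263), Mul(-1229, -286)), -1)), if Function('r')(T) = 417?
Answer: Rational(435417, 573806) ≈ 0.75882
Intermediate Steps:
Function('a')(J) = Add(Pow(J, 2), Mul(-71, J)) (Function('a')(J) = Add(Add(Pow(J, 2), Mul(Mul(-12, 6), J)), J) = Add(Add(Pow(J, 2), Mul(-72, J)), J) = Add(Pow(J, 2), Mul(-71, J)))
Mul(Add(Function('a')(-625), Function('r')(43)), Pow(Add(Mul(24, 9263), Mul(-1229, -286)), -1)) = Mul(Add(Mul(-625, Add(-71, -625)), 417), Pow(Add(Mul(24, 9263), Mul(-1229, -286)), -1)) = Mul(Add(Mul(-625, -696), 417), Pow(Add(222312, 351494), -1)) = Mul(Add(435000, 417), Pow(573806, -1)) = Mul(435417, Rational(1, 573806)) = Rational(435417, 573806)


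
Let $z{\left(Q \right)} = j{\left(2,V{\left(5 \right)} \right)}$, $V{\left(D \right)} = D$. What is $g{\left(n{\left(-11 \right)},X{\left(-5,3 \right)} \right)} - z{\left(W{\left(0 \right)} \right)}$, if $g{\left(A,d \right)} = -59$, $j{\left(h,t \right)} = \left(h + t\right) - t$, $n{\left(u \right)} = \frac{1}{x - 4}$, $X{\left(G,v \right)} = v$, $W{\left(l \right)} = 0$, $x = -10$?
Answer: $-61$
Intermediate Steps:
$n{\left(u \right)} = - \frac{1}{14}$ ($n{\left(u \right)} = \frac{1}{-10 - 4} = \frac{1}{-14} = - \frac{1}{14}$)
$j{\left(h,t \right)} = h$
$z{\left(Q \right)} = 2$
$g{\left(n{\left(-11 \right)},X{\left(-5,3 \right)} \right)} - z{\left(W{\left(0 \right)} \right)} = -59 - 2 = -61$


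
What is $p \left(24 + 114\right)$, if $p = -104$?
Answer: $-14352$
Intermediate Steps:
$p \left(24 + 114\right) = - 104 \left(24 + 114\right) = \left(-104\right) 138 = -14352$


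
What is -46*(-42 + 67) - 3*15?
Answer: -1195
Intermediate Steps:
-46*(-42 + 67) - 3*15 = -46*25 - 45 = -1150 - 45 = -1195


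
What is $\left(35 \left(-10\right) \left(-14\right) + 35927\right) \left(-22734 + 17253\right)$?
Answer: $-223772787$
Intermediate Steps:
$\left(35 \left(-10\right) \left(-14\right) + 35927\right) \left(-22734 + 17253\right) = \left(\left(-350\right) \left(-14\right) + 35927\right) \left(-5481\right) = \left(4900 + 35927\right) \left(-5481\right) = 40827 \left(-5481\right) = -223772787$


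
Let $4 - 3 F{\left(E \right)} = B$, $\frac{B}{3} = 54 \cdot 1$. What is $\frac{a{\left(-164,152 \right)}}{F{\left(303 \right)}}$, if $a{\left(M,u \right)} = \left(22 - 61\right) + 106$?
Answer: $- \frac{201}{158} \approx -1.2722$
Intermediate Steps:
$a{\left(M,u \right)} = 67$ ($a{\left(M,u \right)} = -39 + 106 = 67$)
$B = 162$ ($B = 3 \cdot 54 \cdot 1 = 3 \cdot 54 = 162$)
$F{\left(E \right)} = - \frac{158}{3}$ ($F{\left(E \right)} = \frac{4}{3} - 54 = - \frac{158}{3}$)
$\frac{a{\left(-164,152 \right)}}{F{\left(303 \right)}} = \frac{67}{- \frac{158}{3}} = 67 \left(- \frac{3}{158}\right) = - \frac{201}{158}$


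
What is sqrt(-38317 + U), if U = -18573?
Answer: I*sqrt(56890) ≈ 238.52*I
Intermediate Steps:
sqrt(-38317 + U) = sqrt(-38317 - 18573) = sqrt(-56890) = I*sqrt(56890)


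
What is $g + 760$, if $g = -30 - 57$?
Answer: $673$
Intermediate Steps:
$g = -87$ ($g = -30 - 57 = -87$)
$g + 760 = -87 + 760 = 673$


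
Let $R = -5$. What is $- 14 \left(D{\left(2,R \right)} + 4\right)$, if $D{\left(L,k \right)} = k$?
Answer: $14$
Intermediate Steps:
$- 14 \left(D{\left(2,R \right)} + 4\right) = - 14 \left(-5 + 4\right) = \left(-14\right) \left(-1\right) = 14$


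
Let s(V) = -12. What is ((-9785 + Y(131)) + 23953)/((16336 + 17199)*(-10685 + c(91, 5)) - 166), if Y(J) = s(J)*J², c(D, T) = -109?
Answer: 47941/90494239 ≈ 0.00052977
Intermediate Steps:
Y(J) = -12*J²
((-9785 + Y(131)) + 23953)/((16336 + 17199)*(-10685 + c(91, 5)) - 166) = ((-9785 - 12*131²) + 23953)/((16336 + 17199)*(-10685 - 109) - 166) = ((-9785 - 12*17161) + 23953)/(33535*(-10794) - 166) = ((-9785 - 205932) + 23953)/(-361976790 - 166) = (-215717 + 23953)/(-361976956) = -191764*(-1/361976956) = 47941/90494239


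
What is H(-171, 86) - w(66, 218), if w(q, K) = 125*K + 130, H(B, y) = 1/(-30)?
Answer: -821401/30 ≈ -27380.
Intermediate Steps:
H(B, y) = -1/30
w(q, K) = 130 + 125*K
H(-171, 86) - w(66, 218) = -1/30 - (130 + 125*218) = -1/30 - (130 + 27250) = -1/30 - 1*27380 = -1/30 - 27380 = -821401/30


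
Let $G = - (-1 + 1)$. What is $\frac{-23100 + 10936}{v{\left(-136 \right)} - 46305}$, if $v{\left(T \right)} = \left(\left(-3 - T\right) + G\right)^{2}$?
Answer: $\frac{3041}{7154} \approx 0.42508$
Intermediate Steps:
$G = 0$ ($G = \left(-1\right) 0 = 0$)
$v{\left(T \right)} = \left(-3 - T\right)^{2}$ ($v{\left(T \right)} = \left(\left(-3 - T\right) + 0\right)^{2} = \left(-3 - T\right)^{2}$)
$\frac{-23100 + 10936}{v{\left(-136 \right)} - 46305} = \frac{-23100 + 10936}{\left(3 - 136\right)^{2} - 46305} = - \frac{12164}{\left(-133\right)^{2} - 46305} = - \frac{12164}{17689 - 46305} = - \frac{12164}{-28616} = \left(-12164\right) \left(- \frac{1}{28616}\right) = \frac{3041}{7154}$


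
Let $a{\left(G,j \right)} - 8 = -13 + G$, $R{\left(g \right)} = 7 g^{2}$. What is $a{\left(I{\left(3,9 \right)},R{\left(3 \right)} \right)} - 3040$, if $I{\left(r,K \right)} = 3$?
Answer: $-3042$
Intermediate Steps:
$a{\left(G,j \right)} = -5 + G$ ($a{\left(G,j \right)} = 8 + \left(-13 + G\right) = -5 + G$)
$a{\left(I{\left(3,9 \right)},R{\left(3 \right)} \right)} - 3040 = \left(-5 + 3\right) - 3040 = -2 - 3040 = -3042$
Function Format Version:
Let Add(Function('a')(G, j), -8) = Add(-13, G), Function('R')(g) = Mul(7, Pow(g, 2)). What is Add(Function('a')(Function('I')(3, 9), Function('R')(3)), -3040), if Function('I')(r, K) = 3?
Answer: -3042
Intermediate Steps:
Function('a')(G, j) = Add(-5, G) (Function('a')(G, j) = Add(8, Add(-13, G)) = Add(-5, G))
Add(Function('a')(Function('I')(3, 9), Function('R')(3)), -3040) = Add(Add(-5, 3), -3040) = Add(-2, -3040) = -3042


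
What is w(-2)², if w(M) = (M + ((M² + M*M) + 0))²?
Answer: 1296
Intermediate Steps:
w(M) = (M + 2*M²)² (w(M) = (M + ((M² + M²) + 0))² = (M + (2*M² + 0))² = (M + 2*M²)²)
w(-2)² = ((-2)²*(1 + 2*(-2))²)² = (4*(1 - 4)²)² = (4*(-3)²)² = (4*9)² = 36² = 1296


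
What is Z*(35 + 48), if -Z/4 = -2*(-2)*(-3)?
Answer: 3984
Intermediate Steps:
Z = 48 (Z = -4*(-2*(-2))*(-3) = -16*(-3) = -4*(-12) = 48)
Z*(35 + 48) = 48*(35 + 48) = 48*83 = 3984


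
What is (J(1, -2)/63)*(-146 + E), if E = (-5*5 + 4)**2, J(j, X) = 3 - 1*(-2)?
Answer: 1475/63 ≈ 23.413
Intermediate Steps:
J(j, X) = 5 (J(j, X) = 3 + 2 = 5)
E = 441 (E = (-25 + 4)**2 = (-21)**2 = 441)
(J(1, -2)/63)*(-146 + E) = (5/63)*(-146 + 441) = (5*(1/63))*295 = (5/63)*295 = 1475/63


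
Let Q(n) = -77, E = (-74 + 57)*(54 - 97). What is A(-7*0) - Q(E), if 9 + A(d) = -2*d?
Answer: 68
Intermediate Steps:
A(d) = -9 - 2*d
E = 731 (E = -17*(-43) = 731)
A(-7*0) - Q(E) = (-9 - (-14)*0) - 1*(-77) = (-9 - 2*0) + 77 = (-9 + 0) + 77 = -9 + 77 = 68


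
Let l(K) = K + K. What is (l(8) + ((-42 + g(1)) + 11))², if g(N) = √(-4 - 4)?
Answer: 217 - 60*I*√2 ≈ 217.0 - 84.853*I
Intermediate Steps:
l(K) = 2*K
g(N) = 2*I*√2 (g(N) = √(-8) = 2*I*√2)
(l(8) + ((-42 + g(1)) + 11))² = (2*8 + ((-42 + 2*I*√2) + 11))² = (16 + (-31 + 2*I*√2))² = (-15 + 2*I*√2)²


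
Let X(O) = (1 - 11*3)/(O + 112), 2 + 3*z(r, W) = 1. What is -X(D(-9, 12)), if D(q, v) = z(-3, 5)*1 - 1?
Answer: 24/83 ≈ 0.28916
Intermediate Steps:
z(r, W) = -1/3 (z(r, W) = -2/3 + (1/3)*1 = -2/3 + 1/3 = -1/3)
D(q, v) = -4/3 (D(q, v) = -1/3*1 - 1 = -1/3 - 1 = -4/3)
X(O) = -32/(112 + O) (X(O) = (1 - 33)/(112 + O) = -32/(112 + O))
-X(D(-9, 12)) = -(-32)/(112 - 4/3) = -(-32)/332/3 = -(-32)*3/332 = -1*(-24/83) = 24/83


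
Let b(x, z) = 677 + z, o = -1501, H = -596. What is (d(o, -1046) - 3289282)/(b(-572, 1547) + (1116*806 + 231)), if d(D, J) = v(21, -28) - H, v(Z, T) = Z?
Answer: -3288665/901951 ≈ -3.6462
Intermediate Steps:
d(D, J) = 617 (d(D, J) = 21 - 1*(-596) = 21 + 596 = 617)
(d(o, -1046) - 3289282)/(b(-572, 1547) + (1116*806 + 231)) = (617 - 3289282)/((677 + 1547) + (1116*806 + 231)) = -3288665/(2224 + (899496 + 231)) = -3288665/(2224 + 899727) = -3288665/901951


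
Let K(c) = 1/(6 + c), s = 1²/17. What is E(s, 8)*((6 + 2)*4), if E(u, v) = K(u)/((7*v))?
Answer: 68/721 ≈ 0.094314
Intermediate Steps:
s = 1/17 (s = 1*(1/17) = 1/17 ≈ 0.058824)
E(u, v) = 1/(7*v*(6 + u)) (E(u, v) = 1/((6 + u)*((7*v))) = (1/(7*v))/(6 + u) = 1/(7*v*(6 + u)))
E(s, 8)*((6 + 2)*4) = ((⅐)/(8*(6 + 1/17)))*((6 + 2)*4) = ((⅐)*(⅛)/(103/17))*(8*4) = ((⅐)*(⅛)*(17/103))*32 = (17/5768)*32 = 68/721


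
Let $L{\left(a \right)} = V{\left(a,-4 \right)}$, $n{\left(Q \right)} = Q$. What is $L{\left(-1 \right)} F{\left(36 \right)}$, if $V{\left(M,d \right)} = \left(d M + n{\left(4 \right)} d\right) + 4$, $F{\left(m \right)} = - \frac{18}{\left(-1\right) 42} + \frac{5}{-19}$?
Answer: $- \frac{176}{133} \approx -1.3233$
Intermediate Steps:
$F{\left(m \right)} = \frac{22}{133}$ ($F{\left(m \right)} = - \frac{18}{-42} + 5 \left(- \frac{1}{19}\right) = \left(-18\right) \left(- \frac{1}{42}\right) - \frac{5}{19} = \frac{3}{7} - \frac{5}{19} = \frac{22}{133}$)
$V{\left(M,d \right)} = 4 + 4 d + M d$ ($V{\left(M,d \right)} = \left(d M + 4 d\right) + 4 = \left(M d + 4 d\right) + 4 = \left(4 d + M d\right) + 4 = 4 + 4 d + M d$)
$L{\left(a \right)} = -12 - 4 a$ ($L{\left(a \right)} = 4 + 4 \left(-4\right) + a \left(-4\right) = 4 - 16 - 4 a = -12 - 4 a$)
$L{\left(-1 \right)} F{\left(36 \right)} = \left(-12 - -4\right) \frac{22}{133} = \left(-12 + 4\right) \frac{22}{133} = \left(-8\right) \frac{22}{133} = - \frac{176}{133}$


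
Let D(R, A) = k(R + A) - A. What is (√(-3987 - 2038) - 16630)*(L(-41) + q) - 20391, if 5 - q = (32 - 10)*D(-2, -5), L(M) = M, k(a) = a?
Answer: -153431 + 40*I*√241 ≈ -1.5343e+5 + 620.97*I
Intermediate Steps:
D(R, A) = R (D(R, A) = (R + A) - A = (A + R) - A = R)
q = 49 (q = 5 - (32 - 10)*(-2) = 5 - 22*(-2) = 5 - 1*(-44) = 5 + 44 = 49)
(√(-3987 - 2038) - 16630)*(L(-41) + q) - 20391 = (√(-3987 - 2038) - 16630)*(-41 + 49) - 20391 = (√(-6025) - 16630)*8 - 20391 = (5*I*√241 - 16630)*8 - 20391 = (-16630 + 5*I*√241)*8 - 20391 = (-133040 + 40*I*√241) - 20391 = -153431 + 40*I*√241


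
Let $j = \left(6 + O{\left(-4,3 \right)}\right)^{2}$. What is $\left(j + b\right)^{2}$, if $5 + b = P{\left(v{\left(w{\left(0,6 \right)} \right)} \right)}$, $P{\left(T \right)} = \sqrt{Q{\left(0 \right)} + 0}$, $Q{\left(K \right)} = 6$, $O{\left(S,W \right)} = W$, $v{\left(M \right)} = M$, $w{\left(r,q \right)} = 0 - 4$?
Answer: $\left(76 + \sqrt{6}\right)^{2} \approx 6154.3$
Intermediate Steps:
$w{\left(r,q \right)} = -4$ ($w{\left(r,q \right)} = 0 - 4 = -4$)
$P{\left(T \right)} = \sqrt{6}$ ($P{\left(T \right)} = \sqrt{6 + 0} = \sqrt{6}$)
$b = -5 + \sqrt{6} \approx -2.5505$
$j = 81$ ($j = \left(6 + 3\right)^{2} = 9^{2} = 81$)
$\left(j + b\right)^{2} = \left(81 - \left(5 - \sqrt{6}\right)\right)^{2} = \left(76 + \sqrt{6}\right)^{2}$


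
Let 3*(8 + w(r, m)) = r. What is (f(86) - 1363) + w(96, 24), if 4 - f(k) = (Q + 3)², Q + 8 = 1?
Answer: -1351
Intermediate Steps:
Q = -7 (Q = -8 + 1 = -7)
f(k) = -12 (f(k) = 4 - (-7 + 3)² = 4 - 1*(-4)² = 4 - 1*16 = 4 - 16 = -12)
w(r, m) = -8 + r/3
(f(86) - 1363) + w(96, 24) = (-12 - 1363) + (-8 + (⅓)*96) = -1375 + (-8 + 32) = -1375 + 24 = -1351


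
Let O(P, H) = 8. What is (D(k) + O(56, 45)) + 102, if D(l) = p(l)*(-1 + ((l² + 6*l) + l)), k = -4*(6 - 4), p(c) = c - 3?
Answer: 33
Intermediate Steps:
p(c) = -3 + c
k = -8 (k = -4*2 = -8)
D(l) = (-3 + l)*(-1 + l² + 7*l) (D(l) = (-3 + l)*(-1 + ((l² + 6*l) + l)) = (-3 + l)*(-1 + (l² + 7*l)) = (-3 + l)*(-1 + l² + 7*l))
(D(k) + O(56, 45)) + 102 = ((-3 - 8)*(-1 + (-8)² + 7*(-8)) + 8) + 102 = (-11*(-1 + 64 - 56) + 8) + 102 = (-11*7 + 8) + 102 = (-77 + 8) + 102 = -69 + 102 = 33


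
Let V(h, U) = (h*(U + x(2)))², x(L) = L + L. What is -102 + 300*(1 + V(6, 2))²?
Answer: 504662598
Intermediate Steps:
x(L) = 2*L
V(h, U) = h²*(4 + U)² (V(h, U) = (h*(U + 2*2))² = (h*(U + 4))² = (h*(4 + U))² = h²*(4 + U)²)
-102 + 300*(1 + V(6, 2))² = -102 + 300*(1 + 6²*(4 + 2)²)² = -102 + 300*(1 + 36*6²)² = -102 + 300*(1 + 36*36)² = -102 + 300*(1 + 1296)² = -102 + 300*1297² = -102 + 300*1682209 = -102 + 504662700 = 504662598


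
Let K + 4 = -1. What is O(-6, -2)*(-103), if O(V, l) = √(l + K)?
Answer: -103*I*√7 ≈ -272.51*I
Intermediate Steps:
K = -5 (K = -4 - 1 = -5)
O(V, l) = √(-5 + l) (O(V, l) = √(l - 5) = √(-5 + l))
O(-6, -2)*(-103) = √(-5 - 2)*(-103) = √(-7)*(-103) = (I*√7)*(-103) = -103*I*√7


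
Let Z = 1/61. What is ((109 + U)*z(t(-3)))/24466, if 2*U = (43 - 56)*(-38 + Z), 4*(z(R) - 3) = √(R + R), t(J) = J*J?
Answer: 130257/2984852 + 130257*√2/11939408 ≈ 0.059068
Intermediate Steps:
Z = 1/61 ≈ 0.016393
t(J) = J²
z(R) = 3 + √2*√R/4 (z(R) = 3 + √(R + R)/4 = 3 + √(2*R)/4 = 3 + (√2*√R)/4 = 3 + √2*√R/4)
U = 30121/122 (U = ((43 - 56)*(-38 + 1/61))/2 = (-13*(-2317/61))/2 = (½)*(30121/61) = 30121/122 ≈ 246.89)
((109 + U)*z(t(-3)))/24466 = ((109 + 30121/122)*(3 + √2*√((-3)²)/4))/24466 = (43419*(3 + √2*√9/4)/122)*(1/24466) = (43419*(3 + (¼)*√2*3)/122)*(1/24466) = (43419*(3 + 3*√2/4)/122)*(1/24466) = (130257/122 + 130257*√2/488)*(1/24466) = 130257/2984852 + 130257*√2/11939408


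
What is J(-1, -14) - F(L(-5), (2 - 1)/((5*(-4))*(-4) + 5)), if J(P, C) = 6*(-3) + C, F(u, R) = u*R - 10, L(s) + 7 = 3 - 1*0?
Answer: -1866/85 ≈ -21.953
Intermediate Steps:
L(s) = -4 (L(s) = -7 + (3 - 1*0) = -7 + (3 + 0) = -7 + 3 = -4)
F(u, R) = -10 + R*u (F(u, R) = R*u - 10 = -10 + R*u)
J(P, C) = -18 + C
J(-1, -14) - F(L(-5), (2 - 1)/((5*(-4))*(-4) + 5)) = (-18 - 14) - (-10 + ((2 - 1)/((5*(-4))*(-4) + 5))*(-4)) = -32 - (-10 + (1/(-20*(-4) + 5))*(-4)) = -32 - (-10 + (1/(80 + 5))*(-4)) = -32 - (-10 + (1/85)*(-4)) = -32 - (-10 - 4/85) = -32 - 1*(-854/85) = -32 + 854/85 = -1866/85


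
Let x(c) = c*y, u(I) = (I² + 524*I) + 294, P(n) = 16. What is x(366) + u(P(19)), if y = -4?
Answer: 7470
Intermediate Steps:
u(I) = 294 + I² + 524*I
x(c) = -4*c (x(c) = c*(-4) = -4*c)
x(366) + u(P(19)) = -4*366 + (294 + 16² + 524*16) = -1464 + (294 + 256 + 8384) = -1464 + 8934 = 7470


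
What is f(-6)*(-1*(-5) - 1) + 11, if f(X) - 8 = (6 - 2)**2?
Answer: 107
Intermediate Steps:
f(X) = 24 (f(X) = 8 + (6 - 2)**2 = 8 + 4**2 = 8 + 16 = 24)
f(-6)*(-1*(-5) - 1) + 11 = 24*(-1*(-5) - 1) + 11 = 24*(5 - 1) + 11 = 24*4 + 11 = 96 + 11 = 107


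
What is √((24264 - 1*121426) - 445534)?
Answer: 2*I*√135674 ≈ 736.68*I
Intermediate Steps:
√((24264 - 1*121426) - 445534) = √((24264 - 121426) - 445534) = √(-97162 - 445534) = √(-542696) = 2*I*√135674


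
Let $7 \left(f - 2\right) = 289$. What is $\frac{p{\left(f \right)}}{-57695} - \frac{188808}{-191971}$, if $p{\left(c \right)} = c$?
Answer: $\frac{76194775707}{77530367915} \approx 0.98277$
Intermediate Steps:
$f = \frac{303}{7}$ ($f = 2 + \frac{1}{7} \cdot 289 = 2 + \frac{289}{7} = \frac{303}{7} \approx 43.286$)
$\frac{p{\left(f \right)}}{-57695} - \frac{188808}{-191971} = \frac{303}{7 \left(-57695\right)} - \frac{188808}{-191971} = \frac{303}{7} \left(- \frac{1}{57695}\right) - - \frac{188808}{191971} = - \frac{303}{403865} + \frac{188808}{191971} = \frac{76194775707}{77530367915}$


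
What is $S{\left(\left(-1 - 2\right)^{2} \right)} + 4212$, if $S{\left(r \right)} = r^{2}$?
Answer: $4293$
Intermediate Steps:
$S{\left(\left(-1 - 2\right)^{2} \right)} + 4212 = \left(\left(-1 - 2\right)^{2}\right)^{2} + 4212 = \left(\left(-3\right)^{2}\right)^{2} + 4212 = 9^{2} + 4212 = 81 + 4212 = 4293$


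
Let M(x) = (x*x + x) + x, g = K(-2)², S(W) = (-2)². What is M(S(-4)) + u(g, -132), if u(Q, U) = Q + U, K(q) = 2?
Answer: -104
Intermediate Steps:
S(W) = 4
g = 4 (g = 2² = 4)
M(x) = x² + 2*x (M(x) = (x² + x) + x = (x + x²) + x = x² + 2*x)
M(S(-4)) + u(g, -132) = 4*(2 + 4) + (4 - 132) = 4*6 - 128 = 24 - 128 = -104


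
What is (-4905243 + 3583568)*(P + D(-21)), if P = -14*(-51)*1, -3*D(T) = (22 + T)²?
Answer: -2829706175/3 ≈ -9.4324e+8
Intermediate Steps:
D(T) = -(22 + T)²/3
P = 714 (P = 714*1 = 714)
(-4905243 + 3583568)*(P + D(-21)) = (-4905243 + 3583568)*(714 - (22 - 21)²/3) = -1321675*(714 - ⅓*1²) = -1321675*(714 - ⅓*1) = -1321675*(714 - ⅓) = -1321675*2141/3 = -2829706175/3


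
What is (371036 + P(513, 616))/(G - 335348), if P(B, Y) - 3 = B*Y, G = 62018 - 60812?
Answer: -687047/334142 ≈ -2.0562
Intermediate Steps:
G = 1206
P(B, Y) = 3 + B*Y
(371036 + P(513, 616))/(G - 335348) = (371036 + (3 + 513*616))/(1206 - 335348) = (371036 + (3 + 316008))/(-334142) = (371036 + 316011)*(-1/334142) = 687047*(-1/334142) = -687047/334142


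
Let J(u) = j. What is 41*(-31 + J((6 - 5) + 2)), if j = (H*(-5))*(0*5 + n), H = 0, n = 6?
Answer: -1271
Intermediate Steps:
j = 0 (j = (0*(-5))*(0*5 + 6) = 0*(0 + 6) = 0*6 = 0)
J(u) = 0
41*(-31 + J((6 - 5) + 2)) = 41*(-31 + 0) = 41*(-31) = -1271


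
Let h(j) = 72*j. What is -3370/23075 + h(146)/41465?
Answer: 4113094/38272195 ≈ 0.10747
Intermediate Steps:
-3370/23075 + h(146)/41465 = -3370/23075 + (72*146)/41465 = -3370*1/23075 + 10512*(1/41465) = -674/4615 + 10512/41465 = 4113094/38272195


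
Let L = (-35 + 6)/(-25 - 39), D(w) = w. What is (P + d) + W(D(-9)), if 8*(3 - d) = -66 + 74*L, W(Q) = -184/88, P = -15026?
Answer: -42299227/2816 ≈ -15021.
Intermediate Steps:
L = 29/64 (L = -29/(-64) = -29*(-1/64) = 29/64 ≈ 0.45313)
W(Q) = -23/11 (W(Q) = -184*1/88 = -23/11)
d = 1807/256 (d = 3 - (-66 + 74*(29/64))/8 = 3 - (-66 + 1073/32)/8 = 3 - ⅛*(-1039/32) = 3 + 1039/256 = 1807/256 ≈ 7.0586)
(P + d) + W(D(-9)) = (-15026 + 1807/256) - 23/11 = -3844849/256 - 23/11 = -42299227/2816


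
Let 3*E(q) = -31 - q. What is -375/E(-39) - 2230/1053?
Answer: -1202465/8424 ≈ -142.74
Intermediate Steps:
E(q) = -31/3 - q/3 (E(q) = (-31 - q)/3 = -31/3 - q/3)
-375/E(-39) - 2230/1053 = -375/(-31/3 - ⅓*(-39)) - 2230/1053 = -375/(-31/3 + 13) - 2230*1/1053 = -375/8/3 - 2230/1053 = -375*3/8 - 2230/1053 = -1125/8 - 2230/1053 = -1202465/8424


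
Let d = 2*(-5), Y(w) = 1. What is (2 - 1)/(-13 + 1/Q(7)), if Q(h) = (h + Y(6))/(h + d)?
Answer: -8/107 ≈ -0.074766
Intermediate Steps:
d = -10
Q(h) = (1 + h)/(-10 + h) (Q(h) = (h + 1)/(h - 10) = (1 + h)/(-10 + h))
(2 - 1)/(-13 + 1/Q(7)) = (2 - 1)/(-13 + 1/((1 + 7)/(-10 + 7))) = 1/(-13 + 1/(8/(-3))) = 1/(-13 + 1/(-1/3*8)) = 1/(-13 + 1/(-8/3)) = 1/(-13 - 3/8) = 1/(-107/8) = 1*(-8/107) = -8/107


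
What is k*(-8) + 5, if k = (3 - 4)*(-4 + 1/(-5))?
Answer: -143/5 ≈ -28.600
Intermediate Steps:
k = 21/5 (k = -(-4 - 1/5) = -1*(-21/5) = 21/5 ≈ 4.2000)
k*(-8) + 5 = (21/5)*(-8) + 5 = -168/5 + 5 = -143/5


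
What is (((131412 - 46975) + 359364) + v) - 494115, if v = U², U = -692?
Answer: 428550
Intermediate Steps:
v = 478864 (v = (-692)² = 478864)
(((131412 - 46975) + 359364) + v) - 494115 = (((131412 - 46975) + 359364) + 478864) - 494115 = ((84437 + 359364) + 478864) - 494115 = (443801 + 478864) - 494115 = 922665 - 494115 = 428550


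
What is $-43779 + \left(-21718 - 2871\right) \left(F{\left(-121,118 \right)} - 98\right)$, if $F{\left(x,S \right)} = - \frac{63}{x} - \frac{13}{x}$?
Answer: $\frac{284410339}{121} \approx 2.3505 \cdot 10^{6}$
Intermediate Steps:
$F{\left(x,S \right)} = - \frac{76}{x}$
$-43779 + \left(-21718 - 2871\right) \left(F{\left(-121,118 \right)} - 98\right) = -43779 + \left(-21718 - 2871\right) \left(- \frac{76}{-121} - 98\right) = -43779 - 24589 \left(\left(-76\right) \left(- \frac{1}{121}\right) - 98\right) = -43779 - 24589 \left(\frac{76}{121} - 98\right) = -43779 - - \frac{289707598}{121} = -43779 + \frac{289707598}{121} = \frac{284410339}{121}$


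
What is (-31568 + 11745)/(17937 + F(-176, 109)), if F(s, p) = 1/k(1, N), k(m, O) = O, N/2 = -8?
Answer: -317168/286991 ≈ -1.1052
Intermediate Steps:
N = -16 (N = 2*(-8) = -16)
F(s, p) = -1/16 (F(s, p) = 1/(-16) = -1/16)
(-31568 + 11745)/(17937 + F(-176, 109)) = (-31568 + 11745)/(17937 - 1/16) = -19823/286991/16 = -19823*16/286991 = -317168/286991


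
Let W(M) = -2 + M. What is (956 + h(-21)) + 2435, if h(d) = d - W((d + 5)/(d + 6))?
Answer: 50564/15 ≈ 3370.9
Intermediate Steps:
h(d) = 2 + d - (5 + d)/(6 + d) (h(d) = d - (-2 + (d + 5)/(d + 6)) = d - (-2 + (5 + d)/(6 + d)) = d + (2 - (5 + d)/(6 + d)) = 2 + d - (5 + d)/(6 + d))
(956 + h(-21)) + 2435 = (956 + (7 + (-21)² + 7*(-21))/(6 - 21)) + 2435 = (956 + (7 + 441 - 147)/(-15)) + 2435 = (956 - 1/15*301) + 2435 = (956 - 301/15) + 2435 = 14039/15 + 2435 = 50564/15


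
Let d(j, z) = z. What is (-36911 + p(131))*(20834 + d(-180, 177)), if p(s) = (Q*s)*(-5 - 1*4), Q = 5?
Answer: -899396866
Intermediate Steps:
p(s) = -45*s (p(s) = (5*s)*(-5 - 1*4) = (5*s)*(-5 - 4) = (5*s)*(-9) = -45*s)
(-36911 + p(131))*(20834 + d(-180, 177)) = (-36911 - 45*131)*(20834 + 177) = (-36911 - 5895)*21011 = -42806*21011 = -899396866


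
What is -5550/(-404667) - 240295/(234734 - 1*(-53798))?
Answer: -31879368055/38919792948 ≈ -0.81910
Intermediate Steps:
-5550/(-404667) - 240295/(234734 - 1*(-53798)) = -5550*(-1/404667) - 240295/(234734 + 53798) = 1850/134889 - 240295/288532 = -31879368055/38919792948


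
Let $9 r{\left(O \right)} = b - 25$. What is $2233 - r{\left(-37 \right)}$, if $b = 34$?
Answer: $2232$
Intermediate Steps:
$r{\left(O \right)} = 1$ ($r{\left(O \right)} = \frac{34 - 25}{9} = \frac{1}{9} \cdot 9 = 1$)
$2233 - r{\left(-37 \right)} = 2233 - 1 = 2232$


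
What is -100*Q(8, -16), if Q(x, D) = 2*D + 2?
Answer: 3000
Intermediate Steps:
Q(x, D) = 2 + 2*D
-100*Q(8, -16) = -100*(2 + 2*(-16)) = -100*(2 - 32) = -100*(-30) = 3000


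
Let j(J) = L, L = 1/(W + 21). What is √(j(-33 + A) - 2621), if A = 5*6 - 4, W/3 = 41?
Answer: I*√377423/12 ≈ 51.196*I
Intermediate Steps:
W = 123 (W = 3*41 = 123)
A = 26 (A = 30 - 4 = 26)
L = 1/144 (L = 1/(123 + 21) = 1/144 ≈ 0.0069444)
j(J) = 1/144
√(j(-33 + A) - 2621) = √(1/144 - 2621) = √(-377423/144) = I*√377423/12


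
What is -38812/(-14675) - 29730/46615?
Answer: 274586726/136815025 ≈ 2.0070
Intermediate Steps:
-38812/(-14675) - 29730/46615 = -38812*(-1/14675) - 29730*1/46615 = 38812/14675 - 5946/9323 = 274586726/136815025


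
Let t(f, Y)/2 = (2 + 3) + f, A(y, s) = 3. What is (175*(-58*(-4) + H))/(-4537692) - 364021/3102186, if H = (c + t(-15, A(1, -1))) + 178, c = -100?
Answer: -75385463293/586531858113 ≈ -0.12853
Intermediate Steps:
t(f, Y) = 10 + 2*f (t(f, Y) = 2*((2 + 3) + f) = 2*(5 + f) = 10 + 2*f)
H = 58 (H = (-100 + (10 + 2*(-15))) + 178 = (-100 + (10 - 30)) + 178 = (-100 - 20) + 178 = -120 + 178 = 58)
(175*(-58*(-4) + H))/(-4537692) - 364021/3102186 = (175*(-58*(-4) + 58))/(-4537692) - 364021/3102186 = (175*(232 + 58))*(-1/4537692) - 364021*1/3102186 = (175*290)*(-1/4537692) - 364021/3102186 = 50750*(-1/4537692) - 364021/3102186 = -25375/2268846 - 364021/3102186 = -75385463293/586531858113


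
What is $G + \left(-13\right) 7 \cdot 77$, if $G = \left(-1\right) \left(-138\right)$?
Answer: $-6869$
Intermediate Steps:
$G = 138$
$G + \left(-13\right) 7 \cdot 77 = 138 + \left(-13\right) 7 \cdot 77 = 138 - 7007 = -6869$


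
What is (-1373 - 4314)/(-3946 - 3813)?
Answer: 5687/7759 ≈ 0.73295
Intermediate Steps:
(-1373 - 4314)/(-3946 - 3813) = -5687/(-7759) = -5687*(-1/7759) = 5687/7759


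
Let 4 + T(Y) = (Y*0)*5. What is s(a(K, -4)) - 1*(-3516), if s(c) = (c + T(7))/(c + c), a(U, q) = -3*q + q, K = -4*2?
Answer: 14065/4 ≈ 3516.3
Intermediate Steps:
T(Y) = -4 (T(Y) = -4 + (Y*0)*5 = -4 + 0*5 = -4 + 0 = -4)
K = -8
a(U, q) = -2*q
s(c) = (-4 + c)/(2*c) (s(c) = (c - 4)/(c + c) = (-4 + c)/((2*c)) = (-4 + c)*(1/(2*c)) = (-4 + c)/(2*c))
s(a(K, -4)) - 1*(-3516) = (-4 - 2*(-4))/(2*((-2*(-4)))) - 1*(-3516) = (1/2)*(-4 + 8)/8 + 3516 = (1/2)*(1/8)*4 + 3516 = 1/4 + 3516 = 14065/4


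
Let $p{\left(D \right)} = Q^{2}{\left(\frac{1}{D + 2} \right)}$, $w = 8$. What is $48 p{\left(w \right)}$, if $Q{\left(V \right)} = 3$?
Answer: $432$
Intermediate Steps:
$p{\left(D \right)} = 9$ ($p{\left(D \right)} = 3^{2} = 9$)
$48 p{\left(w \right)} = 48 \cdot 9 = 432$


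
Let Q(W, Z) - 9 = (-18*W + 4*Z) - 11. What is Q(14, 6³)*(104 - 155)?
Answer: -31110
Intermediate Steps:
Q(W, Z) = -2 - 18*W + 4*Z (Q(W, Z) = 9 + ((-18*W + 4*Z) - 11) = 9 + (-11 - 18*W + 4*Z) = -2 - 18*W + 4*Z)
Q(14, 6³)*(104 - 155) = (-2 - 18*14 + 4*6³)*(104 - 155) = (-2 - 252 + 4*216)*(-51) = (-2 - 252 + 864)*(-51) = 610*(-51) = -31110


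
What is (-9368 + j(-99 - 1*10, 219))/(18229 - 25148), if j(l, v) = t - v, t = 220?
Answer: 551/407 ≈ 1.3538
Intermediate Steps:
j(l, v) = 220 - v
(-9368 + j(-99 - 1*10, 219))/(18229 - 25148) = (-9368 + (220 - 1*219))/(18229 - 25148) = (-9368 + (220 - 219))/(-6919) = (-9368 + 1)*(-1/6919) = -9367*(-1/6919) = 551/407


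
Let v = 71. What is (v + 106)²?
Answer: 31329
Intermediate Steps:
(v + 106)² = (71 + 106)² = 177² = 31329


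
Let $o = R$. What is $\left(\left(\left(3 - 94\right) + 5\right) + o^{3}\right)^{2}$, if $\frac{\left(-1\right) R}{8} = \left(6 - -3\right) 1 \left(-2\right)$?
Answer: $8915586866404$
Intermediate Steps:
$R = 144$ ($R = - 8 \left(6 - -3\right) 1 \left(-2\right) = - 8 \left(6 + 3\right) 1 \left(-2\right) = - 8 \cdot 9 \cdot 1 \left(-2\right) = - 8 \cdot 9 \left(-2\right) = \left(-8\right) \left(-18\right) = 144$)
$o = 144$
$\left(\left(\left(3 - 94\right) + 5\right) + o^{3}\right)^{2} = \left(\left(\left(3 - 94\right) + 5\right) + 144^{3}\right)^{2} = \left(\left(-91 + 5\right) + 2985984\right)^{2} = \left(-86 + 2985984\right)^{2} = 2985898^{2} = 8915586866404$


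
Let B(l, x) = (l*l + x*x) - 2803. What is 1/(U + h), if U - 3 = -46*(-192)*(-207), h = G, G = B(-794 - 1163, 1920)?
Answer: 1/5685225 ≈ 1.7589e-7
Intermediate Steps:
B(l, x) = -2803 + l² + x² (B(l, x) = (l² + x²) - 2803 = -2803 + l² + x²)
G = 7513446 (G = -2803 + (-794 - 1163)² + 1920² = -2803 + (-1957)² + 3686400 = -2803 + 3829849 + 3686400 = 7513446)
h = 7513446
U = -1828221 (U = 3 - 46*(-192)*(-207) = 3 + 8832*(-207) = 3 - 1828224 = -1828221)
1/(U + h) = 1/(-1828221 + 7513446) = 1/5685225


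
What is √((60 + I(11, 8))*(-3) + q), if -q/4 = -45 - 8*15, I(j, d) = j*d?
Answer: 6*√6 ≈ 14.697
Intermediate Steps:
I(j, d) = d*j
q = 660 (q = -4*(-45 - 8*15) = -4*(-45 - 120) = -4*(-165) = 660)
√((60 + I(11, 8))*(-3) + q) = √((60 + 8*11)*(-3) + 660) = √((60 + 88)*(-3) + 660) = √(148*(-3) + 660) = √(-444 + 660) = √216 = 6*√6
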